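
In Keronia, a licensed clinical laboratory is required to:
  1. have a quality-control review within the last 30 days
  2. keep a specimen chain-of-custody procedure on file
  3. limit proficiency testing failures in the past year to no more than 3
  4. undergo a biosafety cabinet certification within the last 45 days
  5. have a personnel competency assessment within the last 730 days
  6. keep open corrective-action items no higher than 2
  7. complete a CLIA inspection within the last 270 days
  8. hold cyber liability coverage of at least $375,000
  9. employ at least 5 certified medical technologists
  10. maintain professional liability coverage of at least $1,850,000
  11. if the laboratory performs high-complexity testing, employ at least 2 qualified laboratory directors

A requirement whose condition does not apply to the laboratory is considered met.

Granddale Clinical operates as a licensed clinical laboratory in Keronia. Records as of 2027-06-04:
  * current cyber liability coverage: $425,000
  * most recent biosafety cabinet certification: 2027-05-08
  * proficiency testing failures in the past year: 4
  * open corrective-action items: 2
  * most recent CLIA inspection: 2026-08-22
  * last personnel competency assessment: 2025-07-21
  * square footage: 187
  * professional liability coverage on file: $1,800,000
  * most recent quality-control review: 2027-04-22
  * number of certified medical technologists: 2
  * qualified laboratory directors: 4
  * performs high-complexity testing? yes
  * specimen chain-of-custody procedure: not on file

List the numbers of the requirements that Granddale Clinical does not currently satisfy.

1. quality-control review 43 days ago vs limit 30 → not met
2. specimen chain-of-custody procedure absent → not met
3. proficiency testing failures in the past year 4 > 3 → not met
4. biosafety cabinet certification 27 days ago vs limit 45 → met
5. personnel competency assessment 683 days ago vs limit 730 → met
6. open corrective-action items 2 ≤ 2 → met
7. CLIA inspection 286 days ago vs limit 270 → not met
8. cyber liability coverage $425,000 ≥ $375,000 → met
9. certified medical technologists 2 < 5 → not met
10. professional liability coverage $1,800,000 < $1,850,000 → not met
11. condition 'performs high-complexity testing' holds; qualified laboratory directors 4 ≥ 2 → met
Not met: 1, 2, 3, 7, 9, 10

1, 2, 3, 7, 9, 10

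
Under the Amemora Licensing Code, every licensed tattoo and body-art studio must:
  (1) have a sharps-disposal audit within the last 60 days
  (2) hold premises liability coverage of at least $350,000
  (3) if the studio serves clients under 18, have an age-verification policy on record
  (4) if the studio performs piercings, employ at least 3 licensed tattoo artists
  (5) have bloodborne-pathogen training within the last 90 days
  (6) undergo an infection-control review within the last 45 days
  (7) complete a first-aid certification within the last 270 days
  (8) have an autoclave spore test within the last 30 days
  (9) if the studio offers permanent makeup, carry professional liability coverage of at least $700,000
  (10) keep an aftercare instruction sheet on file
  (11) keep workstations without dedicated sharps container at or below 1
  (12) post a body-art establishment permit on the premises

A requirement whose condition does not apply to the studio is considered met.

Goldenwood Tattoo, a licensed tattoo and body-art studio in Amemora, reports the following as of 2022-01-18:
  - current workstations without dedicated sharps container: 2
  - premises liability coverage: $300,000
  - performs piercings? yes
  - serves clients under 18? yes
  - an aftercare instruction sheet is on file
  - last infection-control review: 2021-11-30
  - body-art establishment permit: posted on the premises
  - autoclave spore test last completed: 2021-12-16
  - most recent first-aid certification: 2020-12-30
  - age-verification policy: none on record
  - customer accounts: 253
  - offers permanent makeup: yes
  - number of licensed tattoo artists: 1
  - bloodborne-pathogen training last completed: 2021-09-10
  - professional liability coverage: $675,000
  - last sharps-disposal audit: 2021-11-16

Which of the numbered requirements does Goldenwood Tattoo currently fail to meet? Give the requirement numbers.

1, 2, 3, 4, 5, 6, 7, 8, 9, 11

1. sharps-disposal audit 63 days ago vs limit 60 → not met
2. premises liability coverage $300,000 < $350,000 → not met
3. condition 'serves clients under 18' holds; age-verification policy absent → not met
4. condition 'performs piercings' holds; licensed tattoo artists 1 < 3 → not met
5. bloodborne-pathogen training 130 days ago vs limit 90 → not met
6. infection-control review 49 days ago vs limit 45 → not met
7. first-aid certification 384 days ago vs limit 270 → not met
8. autoclave spore test 33 days ago vs limit 30 → not met
9. condition 'offers permanent makeup' holds; professional liability coverage $675,000 < $700,000 → not met
10. aftercare instruction sheet present → met
11. workstations without dedicated sharps container 2 > 1 → not met
12. body-art establishment permit present → met
Not met: 1, 2, 3, 4, 5, 6, 7, 8, 9, 11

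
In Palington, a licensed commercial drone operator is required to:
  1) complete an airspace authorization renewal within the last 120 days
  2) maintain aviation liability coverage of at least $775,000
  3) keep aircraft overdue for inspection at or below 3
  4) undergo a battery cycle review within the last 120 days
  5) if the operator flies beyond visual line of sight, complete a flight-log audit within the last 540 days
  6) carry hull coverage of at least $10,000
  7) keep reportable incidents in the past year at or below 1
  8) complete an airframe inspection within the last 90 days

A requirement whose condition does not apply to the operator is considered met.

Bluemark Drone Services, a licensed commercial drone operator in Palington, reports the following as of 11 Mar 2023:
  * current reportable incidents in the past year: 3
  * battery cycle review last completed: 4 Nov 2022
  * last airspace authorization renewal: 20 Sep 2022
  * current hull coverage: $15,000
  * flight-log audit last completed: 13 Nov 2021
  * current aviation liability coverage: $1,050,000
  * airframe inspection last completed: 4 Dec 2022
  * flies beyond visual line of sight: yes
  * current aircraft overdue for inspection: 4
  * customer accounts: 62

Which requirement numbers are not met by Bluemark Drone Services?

1, 3, 4, 7, 8

1. airspace authorization renewal 172 days ago vs limit 120 → not met
2. aviation liability coverage $1,050,000 ≥ $775,000 → met
3. aircraft overdue for inspection 4 > 3 → not met
4. battery cycle review 127 days ago vs limit 120 → not met
5. condition 'flies beyond visual line of sight' holds; flight-log audit 483 days ago vs limit 540 → met
6. hull coverage $15,000 ≥ $10,000 → met
7. reportable incidents in the past year 3 > 1 → not met
8. airframe inspection 97 days ago vs limit 90 → not met
Not met: 1, 3, 4, 7, 8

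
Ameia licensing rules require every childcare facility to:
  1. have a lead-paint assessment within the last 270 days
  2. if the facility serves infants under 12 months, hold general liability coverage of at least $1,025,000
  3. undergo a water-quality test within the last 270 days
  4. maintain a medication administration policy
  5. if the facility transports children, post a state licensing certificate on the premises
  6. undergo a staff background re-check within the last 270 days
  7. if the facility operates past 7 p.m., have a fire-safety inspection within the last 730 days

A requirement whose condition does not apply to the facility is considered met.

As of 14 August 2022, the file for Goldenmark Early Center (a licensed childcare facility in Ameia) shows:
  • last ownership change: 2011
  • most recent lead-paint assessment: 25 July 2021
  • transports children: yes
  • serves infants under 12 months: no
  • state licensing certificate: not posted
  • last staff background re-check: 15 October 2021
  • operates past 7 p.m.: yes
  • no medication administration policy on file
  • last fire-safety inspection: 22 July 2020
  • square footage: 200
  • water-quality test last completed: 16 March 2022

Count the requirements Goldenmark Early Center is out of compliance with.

5

1. lead-paint assessment 385 days ago vs limit 270 → not met
2. condition 'serves infants under 12 months' does not hold → requirement n/a → met
3. water-quality test 151 days ago vs limit 270 → met
4. medication administration policy absent → not met
5. condition 'transports children' holds; state licensing certificate absent → not met
6. staff background re-check 303 days ago vs limit 270 → not met
7. condition 'operates past 7 p.m.' holds; fire-safety inspection 753 days ago vs limit 730 → not met
Not met: 5 of 7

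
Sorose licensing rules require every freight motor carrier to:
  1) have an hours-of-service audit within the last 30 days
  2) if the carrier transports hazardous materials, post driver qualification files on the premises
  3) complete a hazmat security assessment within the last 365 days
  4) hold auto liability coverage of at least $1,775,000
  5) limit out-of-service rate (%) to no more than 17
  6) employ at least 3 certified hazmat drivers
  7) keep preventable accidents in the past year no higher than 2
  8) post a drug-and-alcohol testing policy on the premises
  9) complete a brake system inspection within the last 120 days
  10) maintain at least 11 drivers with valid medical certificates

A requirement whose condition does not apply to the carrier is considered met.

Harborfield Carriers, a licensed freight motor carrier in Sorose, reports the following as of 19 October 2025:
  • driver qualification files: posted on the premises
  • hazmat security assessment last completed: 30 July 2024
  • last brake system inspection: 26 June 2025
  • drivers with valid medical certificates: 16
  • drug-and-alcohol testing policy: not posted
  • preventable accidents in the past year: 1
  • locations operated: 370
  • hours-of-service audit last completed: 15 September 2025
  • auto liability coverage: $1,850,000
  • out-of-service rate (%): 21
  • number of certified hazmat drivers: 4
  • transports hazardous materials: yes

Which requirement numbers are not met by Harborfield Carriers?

1. hours-of-service audit 34 days ago vs limit 30 → not met
2. condition 'transports hazardous materials' holds; driver qualification files present → met
3. hazmat security assessment 446 days ago vs limit 365 → not met
4. auto liability coverage $1,850,000 ≥ $1,775,000 → met
5. out-of-service rate (%) 21 > 17 → not met
6. certified hazmat drivers 4 ≥ 3 → met
7. preventable accidents in the past year 1 ≤ 2 → met
8. drug-and-alcohol testing policy absent → not met
9. brake system inspection 115 days ago vs limit 120 → met
10. drivers with valid medical certificates 16 ≥ 11 → met
Not met: 1, 3, 5, 8

1, 3, 5, 8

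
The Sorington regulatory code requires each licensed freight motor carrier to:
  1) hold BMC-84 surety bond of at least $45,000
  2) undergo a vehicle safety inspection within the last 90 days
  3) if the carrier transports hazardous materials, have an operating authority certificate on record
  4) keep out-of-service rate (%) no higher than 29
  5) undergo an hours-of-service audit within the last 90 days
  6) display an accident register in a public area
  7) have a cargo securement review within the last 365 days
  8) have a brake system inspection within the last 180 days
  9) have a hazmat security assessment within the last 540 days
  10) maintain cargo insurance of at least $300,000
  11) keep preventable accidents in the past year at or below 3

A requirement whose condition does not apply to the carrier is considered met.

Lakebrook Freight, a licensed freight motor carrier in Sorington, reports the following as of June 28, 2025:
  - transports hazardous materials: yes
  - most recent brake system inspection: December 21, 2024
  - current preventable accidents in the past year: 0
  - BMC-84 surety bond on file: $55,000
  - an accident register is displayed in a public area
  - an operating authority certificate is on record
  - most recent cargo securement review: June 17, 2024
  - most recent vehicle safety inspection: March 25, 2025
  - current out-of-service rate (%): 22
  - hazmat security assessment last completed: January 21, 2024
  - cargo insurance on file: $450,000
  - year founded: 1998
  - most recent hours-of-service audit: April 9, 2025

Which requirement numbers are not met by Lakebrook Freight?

2, 7, 8

1. BMC-84 surety bond $55,000 ≥ $45,000 → met
2. vehicle safety inspection 95 days ago vs limit 90 → not met
3. condition 'transports hazardous materials' holds; operating authority certificate present → met
4. out-of-service rate (%) 22 ≤ 29 → met
5. hours-of-service audit 80 days ago vs limit 90 → met
6. accident register present → met
7. cargo securement review 376 days ago vs limit 365 → not met
8. brake system inspection 189 days ago vs limit 180 → not met
9. hazmat security assessment 524 days ago vs limit 540 → met
10. cargo insurance $450,000 ≥ $300,000 → met
11. preventable accidents in the past year 0 ≤ 3 → met
Not met: 2, 7, 8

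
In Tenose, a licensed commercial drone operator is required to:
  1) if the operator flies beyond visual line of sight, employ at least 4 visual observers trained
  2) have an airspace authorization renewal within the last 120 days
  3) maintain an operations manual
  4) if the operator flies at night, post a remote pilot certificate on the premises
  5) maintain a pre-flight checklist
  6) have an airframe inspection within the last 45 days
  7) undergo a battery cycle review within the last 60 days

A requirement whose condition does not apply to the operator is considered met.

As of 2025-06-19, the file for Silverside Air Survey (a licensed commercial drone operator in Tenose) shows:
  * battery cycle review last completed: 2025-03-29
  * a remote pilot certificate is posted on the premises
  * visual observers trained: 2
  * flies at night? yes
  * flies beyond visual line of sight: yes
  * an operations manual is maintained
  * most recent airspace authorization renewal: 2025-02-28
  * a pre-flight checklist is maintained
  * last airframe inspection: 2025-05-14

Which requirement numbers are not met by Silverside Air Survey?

1, 7

1. condition 'flies beyond visual line of sight' holds; visual observers trained 2 < 4 → not met
2. airspace authorization renewal 111 days ago vs limit 120 → met
3. operations manual present → met
4. condition 'flies at night' holds; remote pilot certificate present → met
5. pre-flight checklist present → met
6. airframe inspection 36 days ago vs limit 45 → met
7. battery cycle review 82 days ago vs limit 60 → not met
Not met: 1, 7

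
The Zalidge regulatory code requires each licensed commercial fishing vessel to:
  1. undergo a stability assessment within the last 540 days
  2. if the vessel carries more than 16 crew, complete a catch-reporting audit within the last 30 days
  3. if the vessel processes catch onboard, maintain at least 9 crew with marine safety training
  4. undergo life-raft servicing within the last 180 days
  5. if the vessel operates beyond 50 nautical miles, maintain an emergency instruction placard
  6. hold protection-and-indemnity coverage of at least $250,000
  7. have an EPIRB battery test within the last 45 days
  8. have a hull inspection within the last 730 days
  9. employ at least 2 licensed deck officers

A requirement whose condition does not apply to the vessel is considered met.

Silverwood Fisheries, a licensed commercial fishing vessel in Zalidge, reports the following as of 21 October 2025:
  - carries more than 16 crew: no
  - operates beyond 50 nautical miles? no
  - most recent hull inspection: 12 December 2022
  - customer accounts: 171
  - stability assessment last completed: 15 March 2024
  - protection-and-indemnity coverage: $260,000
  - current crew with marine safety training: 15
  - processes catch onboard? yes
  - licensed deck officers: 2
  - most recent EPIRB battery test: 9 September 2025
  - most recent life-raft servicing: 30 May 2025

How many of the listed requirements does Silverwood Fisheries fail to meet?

2

1. stability assessment 585 days ago vs limit 540 → not met
2. condition 'carries more than 16 crew' does not hold → requirement n/a → met
3. condition 'processes catch onboard' holds; crew with marine safety training 15 ≥ 9 → met
4. life-raft servicing 144 days ago vs limit 180 → met
5. condition 'operates beyond 50 nautical miles' does not hold → requirement n/a → met
6. protection-and-indemnity coverage $260,000 ≥ $250,000 → met
7. EPIRB battery test 42 days ago vs limit 45 → met
8. hull inspection 1044 days ago vs limit 730 → not met
9. licensed deck officers 2 ≥ 2 → met
Not met: 2 of 9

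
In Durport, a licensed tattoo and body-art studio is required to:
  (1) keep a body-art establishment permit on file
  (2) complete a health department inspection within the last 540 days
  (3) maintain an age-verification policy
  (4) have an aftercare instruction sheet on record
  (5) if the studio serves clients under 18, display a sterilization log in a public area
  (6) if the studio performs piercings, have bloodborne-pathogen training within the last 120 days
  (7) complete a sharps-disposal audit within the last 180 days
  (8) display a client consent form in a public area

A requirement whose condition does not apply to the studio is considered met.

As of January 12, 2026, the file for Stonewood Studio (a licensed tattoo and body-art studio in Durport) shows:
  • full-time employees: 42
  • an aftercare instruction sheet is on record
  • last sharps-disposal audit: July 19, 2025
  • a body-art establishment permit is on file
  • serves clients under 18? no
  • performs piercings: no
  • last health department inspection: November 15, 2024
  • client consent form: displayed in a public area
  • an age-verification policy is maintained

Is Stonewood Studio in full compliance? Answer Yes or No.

1. body-art establishment permit present → met
2. health department inspection 423 days ago vs limit 540 → met
3. age-verification policy present → met
4. aftercare instruction sheet present → met
5. condition 'serves clients under 18' does not hold → requirement n/a → met
6. condition 'performs piercings' does not hold → requirement n/a → met
7. sharps-disposal audit 177 days ago vs limit 180 → met
8. client consent form present → met
All met.

Yes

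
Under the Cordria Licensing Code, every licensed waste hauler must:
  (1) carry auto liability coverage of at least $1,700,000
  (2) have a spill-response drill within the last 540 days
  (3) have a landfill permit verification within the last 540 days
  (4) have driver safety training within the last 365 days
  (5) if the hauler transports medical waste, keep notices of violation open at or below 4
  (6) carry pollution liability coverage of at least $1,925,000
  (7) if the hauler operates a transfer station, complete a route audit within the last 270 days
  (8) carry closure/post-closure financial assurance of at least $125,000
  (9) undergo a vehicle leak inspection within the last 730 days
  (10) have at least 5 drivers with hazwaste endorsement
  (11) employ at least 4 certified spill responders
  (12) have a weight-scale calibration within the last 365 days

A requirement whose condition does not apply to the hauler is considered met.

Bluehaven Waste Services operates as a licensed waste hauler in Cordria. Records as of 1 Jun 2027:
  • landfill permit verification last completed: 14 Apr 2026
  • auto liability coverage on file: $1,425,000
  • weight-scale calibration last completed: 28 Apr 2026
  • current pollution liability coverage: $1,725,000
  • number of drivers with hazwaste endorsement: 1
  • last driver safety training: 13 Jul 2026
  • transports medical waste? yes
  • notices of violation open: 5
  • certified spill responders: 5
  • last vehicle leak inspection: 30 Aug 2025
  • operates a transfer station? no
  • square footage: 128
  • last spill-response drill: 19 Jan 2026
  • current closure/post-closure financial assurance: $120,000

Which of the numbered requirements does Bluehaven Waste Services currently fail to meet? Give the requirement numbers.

1. auto liability coverage $1,425,000 < $1,700,000 → not met
2. spill-response drill 498 days ago vs limit 540 → met
3. landfill permit verification 413 days ago vs limit 540 → met
4. driver safety training 323 days ago vs limit 365 → met
5. condition 'transports medical waste' holds; notices of violation open 5 > 4 → not met
6. pollution liability coverage $1,725,000 < $1,925,000 → not met
7. condition 'operates a transfer station' does not hold → requirement n/a → met
8. closure/post-closure financial assurance $120,000 < $125,000 → not met
9. vehicle leak inspection 640 days ago vs limit 730 → met
10. drivers with hazwaste endorsement 1 < 5 → not met
11. certified spill responders 5 ≥ 4 → met
12. weight-scale calibration 399 days ago vs limit 365 → not met
Not met: 1, 5, 6, 8, 10, 12

1, 5, 6, 8, 10, 12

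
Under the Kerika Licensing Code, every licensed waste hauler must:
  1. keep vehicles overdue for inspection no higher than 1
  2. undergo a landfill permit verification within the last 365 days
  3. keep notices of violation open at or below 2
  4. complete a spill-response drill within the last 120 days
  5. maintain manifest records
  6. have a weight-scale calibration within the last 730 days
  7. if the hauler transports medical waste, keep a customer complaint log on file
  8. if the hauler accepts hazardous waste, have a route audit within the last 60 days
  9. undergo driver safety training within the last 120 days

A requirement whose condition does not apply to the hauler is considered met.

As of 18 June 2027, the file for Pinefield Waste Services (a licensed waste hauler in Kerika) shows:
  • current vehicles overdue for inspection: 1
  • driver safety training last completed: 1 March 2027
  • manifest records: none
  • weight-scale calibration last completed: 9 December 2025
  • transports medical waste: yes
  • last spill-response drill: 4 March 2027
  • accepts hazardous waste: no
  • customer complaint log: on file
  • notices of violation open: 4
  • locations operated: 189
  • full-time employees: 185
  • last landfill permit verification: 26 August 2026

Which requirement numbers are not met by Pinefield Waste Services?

1. vehicles overdue for inspection 1 ≤ 1 → met
2. landfill permit verification 296 days ago vs limit 365 → met
3. notices of violation open 4 > 2 → not met
4. spill-response drill 106 days ago vs limit 120 → met
5. manifest records absent → not met
6. weight-scale calibration 556 days ago vs limit 730 → met
7. condition 'transports medical waste' holds; customer complaint log present → met
8. condition 'accepts hazardous waste' does not hold → requirement n/a → met
9. driver safety training 109 days ago vs limit 120 → met
Not met: 3, 5

3, 5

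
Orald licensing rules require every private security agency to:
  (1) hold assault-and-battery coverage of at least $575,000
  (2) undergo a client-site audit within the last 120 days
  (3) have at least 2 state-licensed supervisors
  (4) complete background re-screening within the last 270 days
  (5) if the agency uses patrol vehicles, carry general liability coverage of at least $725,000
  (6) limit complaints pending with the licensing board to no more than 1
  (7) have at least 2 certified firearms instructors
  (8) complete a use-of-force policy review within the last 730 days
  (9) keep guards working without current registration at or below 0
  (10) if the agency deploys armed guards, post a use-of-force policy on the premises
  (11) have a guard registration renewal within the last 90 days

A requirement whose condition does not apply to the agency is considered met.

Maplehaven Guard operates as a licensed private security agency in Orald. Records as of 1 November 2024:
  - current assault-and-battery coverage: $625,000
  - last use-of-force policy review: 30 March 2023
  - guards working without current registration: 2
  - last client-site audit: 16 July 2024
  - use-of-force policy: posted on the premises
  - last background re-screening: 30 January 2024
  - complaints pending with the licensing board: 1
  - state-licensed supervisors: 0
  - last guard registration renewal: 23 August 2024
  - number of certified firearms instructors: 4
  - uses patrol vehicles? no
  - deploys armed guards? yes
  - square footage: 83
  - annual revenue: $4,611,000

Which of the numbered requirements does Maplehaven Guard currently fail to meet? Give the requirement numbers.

1. assault-and-battery coverage $625,000 ≥ $575,000 → met
2. client-site audit 108 days ago vs limit 120 → met
3. state-licensed supervisors 0 < 2 → not met
4. background re-screening 276 days ago vs limit 270 → not met
5. condition 'uses patrol vehicles' does not hold → requirement n/a → met
6. complaints pending with the licensing board 1 ≤ 1 → met
7. certified firearms instructors 4 ≥ 2 → met
8. use-of-force policy review 582 days ago vs limit 730 → met
9. guards working without current registration 2 > 0 → not met
10. condition 'deploys armed guards' holds; use-of-force policy present → met
11. guard registration renewal 70 days ago vs limit 90 → met
Not met: 3, 4, 9

3, 4, 9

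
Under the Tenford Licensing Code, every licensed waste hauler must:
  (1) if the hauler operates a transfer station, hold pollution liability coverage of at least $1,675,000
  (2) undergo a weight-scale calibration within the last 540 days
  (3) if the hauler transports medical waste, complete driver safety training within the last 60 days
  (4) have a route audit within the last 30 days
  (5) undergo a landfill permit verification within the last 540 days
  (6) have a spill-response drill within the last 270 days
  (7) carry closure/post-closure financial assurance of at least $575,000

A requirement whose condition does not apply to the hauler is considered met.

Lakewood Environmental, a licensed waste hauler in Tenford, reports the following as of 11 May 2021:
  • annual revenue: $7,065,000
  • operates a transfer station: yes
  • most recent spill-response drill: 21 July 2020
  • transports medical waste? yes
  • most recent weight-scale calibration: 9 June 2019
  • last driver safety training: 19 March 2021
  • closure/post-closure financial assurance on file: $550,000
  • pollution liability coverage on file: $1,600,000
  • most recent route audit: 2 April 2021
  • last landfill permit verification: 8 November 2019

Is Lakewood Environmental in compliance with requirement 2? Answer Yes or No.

No

2. weight-scale calibration 702 days ago vs limit 540 → not met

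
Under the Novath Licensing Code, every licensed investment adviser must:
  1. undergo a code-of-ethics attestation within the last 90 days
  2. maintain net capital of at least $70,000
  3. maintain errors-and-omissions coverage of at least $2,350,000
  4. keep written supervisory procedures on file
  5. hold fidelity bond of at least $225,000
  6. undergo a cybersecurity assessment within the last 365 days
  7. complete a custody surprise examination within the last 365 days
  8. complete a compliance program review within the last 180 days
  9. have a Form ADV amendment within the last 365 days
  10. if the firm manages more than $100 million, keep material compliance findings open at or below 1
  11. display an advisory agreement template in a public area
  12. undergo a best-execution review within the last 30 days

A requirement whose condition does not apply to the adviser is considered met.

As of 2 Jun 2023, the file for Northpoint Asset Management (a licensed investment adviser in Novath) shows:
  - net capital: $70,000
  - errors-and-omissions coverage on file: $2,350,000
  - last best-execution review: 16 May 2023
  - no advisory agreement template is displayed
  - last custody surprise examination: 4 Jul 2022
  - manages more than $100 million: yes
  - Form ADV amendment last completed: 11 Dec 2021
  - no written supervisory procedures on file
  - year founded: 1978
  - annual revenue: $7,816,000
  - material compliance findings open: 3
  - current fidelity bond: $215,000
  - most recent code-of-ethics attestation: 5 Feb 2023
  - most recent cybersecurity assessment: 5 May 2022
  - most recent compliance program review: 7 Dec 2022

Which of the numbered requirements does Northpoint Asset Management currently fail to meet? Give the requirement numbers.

1. code-of-ethics attestation 117 days ago vs limit 90 → not met
2. net capital $70,000 ≥ $70,000 → met
3. errors-and-omissions coverage $2,350,000 ≥ $2,350,000 → met
4. written supervisory procedures absent → not met
5. fidelity bond $215,000 < $225,000 → not met
6. cybersecurity assessment 393 days ago vs limit 365 → not met
7. custody surprise examination 333 days ago vs limit 365 → met
8. compliance program review 177 days ago vs limit 180 → met
9. Form ADV amendment 538 days ago vs limit 365 → not met
10. condition 'manages more than $100 million' holds; material compliance findings open 3 > 1 → not met
11. advisory agreement template absent → not met
12. best-execution review 17 days ago vs limit 30 → met
Not met: 1, 4, 5, 6, 9, 10, 11

1, 4, 5, 6, 9, 10, 11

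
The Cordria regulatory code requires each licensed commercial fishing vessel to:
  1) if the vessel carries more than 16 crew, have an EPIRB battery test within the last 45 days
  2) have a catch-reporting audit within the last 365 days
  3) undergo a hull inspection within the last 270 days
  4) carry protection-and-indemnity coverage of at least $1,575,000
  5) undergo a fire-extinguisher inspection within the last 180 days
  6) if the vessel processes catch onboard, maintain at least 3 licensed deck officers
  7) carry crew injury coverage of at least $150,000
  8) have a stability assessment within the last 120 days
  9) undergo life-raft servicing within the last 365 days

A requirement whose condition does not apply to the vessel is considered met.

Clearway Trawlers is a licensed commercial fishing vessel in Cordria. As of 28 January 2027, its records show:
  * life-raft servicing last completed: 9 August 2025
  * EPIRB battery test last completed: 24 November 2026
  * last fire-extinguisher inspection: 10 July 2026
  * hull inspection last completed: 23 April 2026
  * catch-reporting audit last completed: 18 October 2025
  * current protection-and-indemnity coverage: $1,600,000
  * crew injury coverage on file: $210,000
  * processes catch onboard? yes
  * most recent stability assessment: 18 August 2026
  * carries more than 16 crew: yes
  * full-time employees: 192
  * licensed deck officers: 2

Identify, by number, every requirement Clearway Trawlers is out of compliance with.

1, 2, 3, 5, 6, 8, 9

1. condition 'carries more than 16 crew' holds; EPIRB battery test 65 days ago vs limit 45 → not met
2. catch-reporting audit 467 days ago vs limit 365 → not met
3. hull inspection 280 days ago vs limit 270 → not met
4. protection-and-indemnity coverage $1,600,000 ≥ $1,575,000 → met
5. fire-extinguisher inspection 202 days ago vs limit 180 → not met
6. condition 'processes catch onboard' holds; licensed deck officers 2 < 3 → not met
7. crew injury coverage $210,000 ≥ $150,000 → met
8. stability assessment 163 days ago vs limit 120 → not met
9. life-raft servicing 537 days ago vs limit 365 → not met
Not met: 1, 2, 3, 5, 6, 8, 9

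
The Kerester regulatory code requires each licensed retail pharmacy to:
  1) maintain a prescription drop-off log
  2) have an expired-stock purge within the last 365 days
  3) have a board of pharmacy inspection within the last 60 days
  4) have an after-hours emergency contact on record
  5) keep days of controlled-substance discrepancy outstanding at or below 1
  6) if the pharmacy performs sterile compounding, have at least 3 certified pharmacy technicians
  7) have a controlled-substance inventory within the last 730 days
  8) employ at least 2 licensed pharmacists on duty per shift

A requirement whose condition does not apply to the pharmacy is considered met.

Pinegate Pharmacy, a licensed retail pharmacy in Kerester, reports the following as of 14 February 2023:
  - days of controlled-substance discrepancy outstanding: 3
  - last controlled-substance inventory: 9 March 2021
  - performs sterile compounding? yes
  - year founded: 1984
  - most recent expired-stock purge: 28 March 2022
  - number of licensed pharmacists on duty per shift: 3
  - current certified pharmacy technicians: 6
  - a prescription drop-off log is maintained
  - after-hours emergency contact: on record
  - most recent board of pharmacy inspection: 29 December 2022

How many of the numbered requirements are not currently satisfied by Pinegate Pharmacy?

1. prescription drop-off log present → met
2. expired-stock purge 323 days ago vs limit 365 → met
3. board of pharmacy inspection 47 days ago vs limit 60 → met
4. after-hours emergency contact present → met
5. days of controlled-substance discrepancy outstanding 3 > 1 → not met
6. condition 'performs sterile compounding' holds; certified pharmacy technicians 6 ≥ 3 → met
7. controlled-substance inventory 707 days ago vs limit 730 → met
8. licensed pharmacists on duty per shift 3 ≥ 2 → met
Not met: 1 of 8

1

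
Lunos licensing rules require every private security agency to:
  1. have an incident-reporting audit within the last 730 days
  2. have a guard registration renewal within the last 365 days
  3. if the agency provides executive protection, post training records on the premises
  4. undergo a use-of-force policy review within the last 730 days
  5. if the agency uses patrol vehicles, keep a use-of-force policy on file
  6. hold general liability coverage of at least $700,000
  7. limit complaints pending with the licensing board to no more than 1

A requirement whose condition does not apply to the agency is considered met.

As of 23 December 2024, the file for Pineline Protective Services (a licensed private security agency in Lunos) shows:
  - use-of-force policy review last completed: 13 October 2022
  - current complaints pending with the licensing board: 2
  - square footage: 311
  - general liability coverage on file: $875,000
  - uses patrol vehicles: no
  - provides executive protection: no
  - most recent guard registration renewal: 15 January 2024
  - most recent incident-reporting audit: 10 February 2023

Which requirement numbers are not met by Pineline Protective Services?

4, 7

1. incident-reporting audit 682 days ago vs limit 730 → met
2. guard registration renewal 343 days ago vs limit 365 → met
3. condition 'provides executive protection' does not hold → requirement n/a → met
4. use-of-force policy review 802 days ago vs limit 730 → not met
5. condition 'uses patrol vehicles' does not hold → requirement n/a → met
6. general liability coverage $875,000 ≥ $700,000 → met
7. complaints pending with the licensing board 2 > 1 → not met
Not met: 4, 7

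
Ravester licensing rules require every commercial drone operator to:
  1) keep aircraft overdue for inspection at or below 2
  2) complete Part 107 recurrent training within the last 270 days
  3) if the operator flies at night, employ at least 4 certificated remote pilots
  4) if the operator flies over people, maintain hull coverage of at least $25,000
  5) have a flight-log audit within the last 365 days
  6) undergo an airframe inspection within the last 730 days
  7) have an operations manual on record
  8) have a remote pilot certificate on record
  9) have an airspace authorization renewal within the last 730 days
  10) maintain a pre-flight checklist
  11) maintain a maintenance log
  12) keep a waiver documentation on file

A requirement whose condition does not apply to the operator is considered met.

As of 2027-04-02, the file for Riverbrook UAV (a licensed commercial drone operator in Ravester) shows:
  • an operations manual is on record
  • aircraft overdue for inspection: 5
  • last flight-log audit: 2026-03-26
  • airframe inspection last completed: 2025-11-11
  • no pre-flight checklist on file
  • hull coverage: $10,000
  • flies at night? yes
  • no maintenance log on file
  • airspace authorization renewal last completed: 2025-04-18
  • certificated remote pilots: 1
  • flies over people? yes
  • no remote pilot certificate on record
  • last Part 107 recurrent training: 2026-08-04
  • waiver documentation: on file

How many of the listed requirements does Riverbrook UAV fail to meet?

7

1. aircraft overdue for inspection 5 > 2 → not met
2. Part 107 recurrent training 241 days ago vs limit 270 → met
3. condition 'flies at night' holds; certificated remote pilots 1 < 4 → not met
4. condition 'flies over people' holds; hull coverage $10,000 < $25,000 → not met
5. flight-log audit 372 days ago vs limit 365 → not met
6. airframe inspection 507 days ago vs limit 730 → met
7. operations manual present → met
8. remote pilot certificate absent → not met
9. airspace authorization renewal 714 days ago vs limit 730 → met
10. pre-flight checklist absent → not met
11. maintenance log absent → not met
12. waiver documentation present → met
Not met: 7 of 12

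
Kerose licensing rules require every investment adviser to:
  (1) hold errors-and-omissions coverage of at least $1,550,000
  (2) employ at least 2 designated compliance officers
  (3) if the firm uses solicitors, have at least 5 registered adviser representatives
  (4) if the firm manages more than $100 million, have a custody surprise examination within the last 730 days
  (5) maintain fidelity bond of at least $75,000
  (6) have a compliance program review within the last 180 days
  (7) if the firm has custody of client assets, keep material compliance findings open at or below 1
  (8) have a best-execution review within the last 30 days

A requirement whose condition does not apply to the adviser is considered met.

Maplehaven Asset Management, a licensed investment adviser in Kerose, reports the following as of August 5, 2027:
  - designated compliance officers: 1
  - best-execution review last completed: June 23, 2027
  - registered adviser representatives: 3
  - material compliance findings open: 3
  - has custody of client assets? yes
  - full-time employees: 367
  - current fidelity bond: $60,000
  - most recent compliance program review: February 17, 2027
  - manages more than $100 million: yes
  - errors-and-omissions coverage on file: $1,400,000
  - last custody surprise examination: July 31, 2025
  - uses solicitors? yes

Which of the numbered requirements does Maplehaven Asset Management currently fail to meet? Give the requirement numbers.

1, 2, 3, 4, 5, 7, 8

1. errors-and-omissions coverage $1,400,000 < $1,550,000 → not met
2. designated compliance officers 1 < 2 → not met
3. condition 'uses solicitors' holds; registered adviser representatives 3 < 5 → not met
4. condition 'manages more than $100 million' holds; custody surprise examination 735 days ago vs limit 730 → not met
5. fidelity bond $60,000 < $75,000 → not met
6. compliance program review 169 days ago vs limit 180 → met
7. condition 'has custody of client assets' holds; material compliance findings open 3 > 1 → not met
8. best-execution review 43 days ago vs limit 30 → not met
Not met: 1, 2, 3, 4, 5, 7, 8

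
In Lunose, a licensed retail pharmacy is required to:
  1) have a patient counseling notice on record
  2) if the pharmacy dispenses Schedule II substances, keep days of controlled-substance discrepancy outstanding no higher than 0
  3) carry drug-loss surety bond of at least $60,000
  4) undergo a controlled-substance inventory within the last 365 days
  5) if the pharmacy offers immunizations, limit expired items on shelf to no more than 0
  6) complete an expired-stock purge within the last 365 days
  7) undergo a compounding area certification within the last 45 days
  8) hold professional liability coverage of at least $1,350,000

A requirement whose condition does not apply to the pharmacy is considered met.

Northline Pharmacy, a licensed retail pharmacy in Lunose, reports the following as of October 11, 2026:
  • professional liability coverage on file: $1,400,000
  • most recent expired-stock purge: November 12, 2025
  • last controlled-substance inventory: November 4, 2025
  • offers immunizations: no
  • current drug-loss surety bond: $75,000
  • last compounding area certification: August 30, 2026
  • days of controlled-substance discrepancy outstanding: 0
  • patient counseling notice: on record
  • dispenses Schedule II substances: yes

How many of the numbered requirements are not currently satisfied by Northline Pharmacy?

0

1. patient counseling notice present → met
2. condition 'dispenses Schedule II substances' holds; days of controlled-substance discrepancy outstanding 0 ≤ 0 → met
3. drug-loss surety bond $75,000 ≥ $60,000 → met
4. controlled-substance inventory 341 days ago vs limit 365 → met
5. condition 'offers immunizations' does not hold → requirement n/a → met
6. expired-stock purge 333 days ago vs limit 365 → met
7. compounding area certification 42 days ago vs limit 45 → met
8. professional liability coverage $1,400,000 ≥ $1,350,000 → met
Not met: 0 of 8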